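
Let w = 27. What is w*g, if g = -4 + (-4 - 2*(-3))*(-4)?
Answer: -324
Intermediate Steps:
g = -12 (g = -4 + (-4 + 6)*(-4) = -4 + 2*(-4) = -4 - 8 = -12)
w*g = 27*(-12) = -324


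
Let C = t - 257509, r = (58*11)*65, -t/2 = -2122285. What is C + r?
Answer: 4028531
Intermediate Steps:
t = 4244570 (t = -2*(-2122285) = 4244570)
r = 41470 (r = 638*65 = 41470)
C = 3987061 (C = 4244570 - 257509 = 3987061)
C + r = 3987061 + 41470 = 4028531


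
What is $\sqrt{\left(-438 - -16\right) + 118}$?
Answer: $4 i \sqrt{19} \approx 17.436 i$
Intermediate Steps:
$\sqrt{\left(-438 - -16\right) + 118} = \sqrt{\left(-438 + 16\right) + 118} = \sqrt{-422 + 118} = \sqrt{-304} = 4 i \sqrt{19}$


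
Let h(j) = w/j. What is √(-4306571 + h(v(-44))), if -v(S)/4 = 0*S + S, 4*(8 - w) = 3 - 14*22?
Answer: I*√33350082117/88 ≈ 2075.2*I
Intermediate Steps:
w = 337/4 (w = 8 - (3 - 14*22)/4 = 8 - (3 - 308)/4 = 8 - ¼*(-305) = 8 + 305/4 = 337/4 ≈ 84.250)
v(S) = -4*S (v(S) = -4*(0*S + S) = -4*(0 + S) = -4*S)
h(j) = 337/(4*j)
√(-4306571 + h(v(-44))) = √(-4306571 + 337/(4*((-4*(-44))))) = √(-4306571 + (337/4)/176) = √(-4306571 + (337/4)*(1/176)) = √(-4306571 + 337/704) = √(-3031825647/704) = I*√33350082117/88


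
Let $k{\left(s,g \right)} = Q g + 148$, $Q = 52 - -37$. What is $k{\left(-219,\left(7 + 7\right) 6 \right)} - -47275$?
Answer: $54899$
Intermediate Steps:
$Q = 89$ ($Q = 52 + 37 = 89$)
$k{\left(s,g \right)} = 148 + 89 g$ ($k{\left(s,g \right)} = 89 g + 148 = 148 + 89 g$)
$k{\left(-219,\left(7 + 7\right) 6 \right)} - -47275 = \left(148 + 89 \left(7 + 7\right) 6\right) - -47275 = \left(148 + 89 \cdot 14 \cdot 6\right) + 47275 = \left(148 + 89 \cdot 84\right) + 47275 = \left(148 + 7476\right) + 47275 = 7624 + 47275 = 54899$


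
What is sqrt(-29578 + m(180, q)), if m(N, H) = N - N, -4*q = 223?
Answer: I*sqrt(29578) ≈ 171.98*I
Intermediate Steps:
q = -223/4 (q = -1/4*223 = -223/4 ≈ -55.750)
m(N, H) = 0
sqrt(-29578 + m(180, q)) = sqrt(-29578 + 0) = sqrt(-29578) = I*sqrt(29578)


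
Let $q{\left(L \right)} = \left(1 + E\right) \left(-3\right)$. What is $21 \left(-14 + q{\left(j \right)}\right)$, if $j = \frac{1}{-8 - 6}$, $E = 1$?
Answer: $-420$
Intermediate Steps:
$j = - \frac{1}{14}$ ($j = \frac{1}{-14} = - \frac{1}{14} \approx -0.071429$)
$q{\left(L \right)} = -6$ ($q{\left(L \right)} = \left(1 + 1\right) \left(-3\right) = 2 \left(-3\right) = -6$)
$21 \left(-14 + q{\left(j \right)}\right) = 21 \left(-14 - 6\right) = 21 \left(-20\right) = -420$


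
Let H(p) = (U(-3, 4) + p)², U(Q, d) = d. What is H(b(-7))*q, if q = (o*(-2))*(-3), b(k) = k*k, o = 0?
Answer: 0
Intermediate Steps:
b(k) = k²
H(p) = (4 + p)²
q = 0 (q = (0*(-2))*(-3) = 0*(-3) = 0)
H(b(-7))*q = (4 + (-7)²)²*0 = (4 + 49)²*0 = 53²*0 = 2809*0 = 0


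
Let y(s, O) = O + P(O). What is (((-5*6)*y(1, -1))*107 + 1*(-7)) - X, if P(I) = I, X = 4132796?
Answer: -4126383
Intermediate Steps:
y(s, O) = 2*O (y(s, O) = O + O = 2*O)
(((-5*6)*y(1, -1))*107 + 1*(-7)) - X = (((-5*6)*(2*(-1)))*107 + 1*(-7)) - 1*4132796 = (-30*(-2)*107 - 7) - 4132796 = (60*107 - 7) - 4132796 = (6420 - 7) - 4132796 = 6413 - 4132796 = -4126383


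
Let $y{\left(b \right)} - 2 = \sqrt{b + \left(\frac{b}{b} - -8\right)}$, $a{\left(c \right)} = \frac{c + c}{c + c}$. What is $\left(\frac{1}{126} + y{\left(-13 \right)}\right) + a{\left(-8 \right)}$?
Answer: $\frac{379}{126} + 2 i \approx 3.0079 + 2.0 i$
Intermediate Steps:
$a{\left(c \right)} = 1$ ($a{\left(c \right)} = \frac{2 c}{2 c} = 2 c \frac{1}{2 c} = 1$)
$y{\left(b \right)} = 2 + \sqrt{9 + b}$ ($y{\left(b \right)} = 2 + \sqrt{b + \left(\frac{b}{b} - -8\right)} = 2 + \sqrt{b + \left(1 + 8\right)} = 2 + \sqrt{b + 9} = 2 + \sqrt{9 + b}$)
$\left(\frac{1}{126} + y{\left(-13 \right)}\right) + a{\left(-8 \right)} = \left(\frac{1}{126} + \left(2 + \sqrt{9 - 13}\right)\right) + 1 = \left(\frac{1}{126} + \left(2 + \sqrt{-4}\right)\right) + 1 = \left(\frac{1}{126} + \left(2 + 2 i\right)\right) + 1 = \left(\frac{253}{126} + 2 i\right) + 1 = \frac{379}{126} + 2 i$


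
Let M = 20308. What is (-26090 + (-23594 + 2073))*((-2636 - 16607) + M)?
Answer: -50705715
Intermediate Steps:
(-26090 + (-23594 + 2073))*((-2636 - 16607) + M) = (-26090 + (-23594 + 2073))*((-2636 - 16607) + 20308) = (-26090 - 21521)*(-19243 + 20308) = -47611*1065 = -50705715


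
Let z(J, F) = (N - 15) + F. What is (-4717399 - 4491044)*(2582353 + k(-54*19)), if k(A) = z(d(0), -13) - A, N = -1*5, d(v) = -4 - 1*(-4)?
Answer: -23788594390278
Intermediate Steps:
d(v) = 0 (d(v) = -4 + 4 = 0)
N = -5
z(J, F) = -20 + F (z(J, F) = (-5 - 15) + F = -20 + F)
k(A) = -33 - A (k(A) = (-20 - 13) - A = -33 - A)
(-4717399 - 4491044)*(2582353 + k(-54*19)) = (-4717399 - 4491044)*(2582353 + (-33 - (-54)*19)) = -9208443*(2582353 + (-33 - 1*(-1026))) = -9208443*(2582353 + (-33 + 1026)) = -9208443*(2582353 + 993) = -9208443*2583346 = -23788594390278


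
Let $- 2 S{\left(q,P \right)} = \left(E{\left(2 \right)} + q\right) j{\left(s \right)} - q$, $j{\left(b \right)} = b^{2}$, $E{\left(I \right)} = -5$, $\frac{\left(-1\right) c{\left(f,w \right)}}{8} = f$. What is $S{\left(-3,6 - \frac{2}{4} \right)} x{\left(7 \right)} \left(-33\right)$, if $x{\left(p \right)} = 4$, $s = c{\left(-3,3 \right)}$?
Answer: $-303930$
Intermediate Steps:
$c{\left(f,w \right)} = - 8 f$
$s = 24$ ($s = \left(-8\right) \left(-3\right) = 24$)
$S{\left(q,P \right)} = 1440 - \frac{575 q}{2}$ ($S{\left(q,P \right)} = - \frac{\left(-5 + q\right) 24^{2} - q}{2} = - \frac{\left(-5 + q\right) 576 - q}{2} = - \frac{\left(-2880 + 576 q\right) - q}{2} = - \frac{-2880 + 575 q}{2} = 1440 - \frac{575 q}{2}$)
$S{\left(-3,6 - \frac{2}{4} \right)} x{\left(7 \right)} \left(-33\right) = \left(1440 - - \frac{1725}{2}\right) 4 \left(-33\right) = \left(1440 + \frac{1725}{2}\right) 4 \left(-33\right) = \frac{4605}{2} \cdot 4 \left(-33\right) = 9210 \left(-33\right) = -303930$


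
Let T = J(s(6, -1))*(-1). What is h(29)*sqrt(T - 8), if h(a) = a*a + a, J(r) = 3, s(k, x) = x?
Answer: 870*I*sqrt(11) ≈ 2885.5*I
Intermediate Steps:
h(a) = a + a**2 (h(a) = a**2 + a = a + a**2)
T = -3 (T = 3*(-1) = -3)
h(29)*sqrt(T - 8) = (29*(1 + 29))*sqrt(-3 - 8) = (29*30)*sqrt(-11) = 870*(I*sqrt(11)) = 870*I*sqrt(11)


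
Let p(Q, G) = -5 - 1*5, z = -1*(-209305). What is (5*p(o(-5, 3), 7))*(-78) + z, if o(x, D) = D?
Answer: 213205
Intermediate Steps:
z = 209305
p(Q, G) = -10 (p(Q, G) = -5 - 5 = -10)
(5*p(o(-5, 3), 7))*(-78) + z = (5*(-10))*(-78) + 209305 = -50*(-78) + 209305 = 3900 + 209305 = 213205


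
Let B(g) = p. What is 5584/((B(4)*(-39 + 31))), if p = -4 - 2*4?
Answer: 349/6 ≈ 58.167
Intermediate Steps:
p = -12 (p = -4 - 8 = -12)
B(g) = -12
5584/((B(4)*(-39 + 31))) = 5584/((-12*(-39 + 31))) = 5584/((-12*(-8))) = 5584/96 = 5584*(1/96) = 349/6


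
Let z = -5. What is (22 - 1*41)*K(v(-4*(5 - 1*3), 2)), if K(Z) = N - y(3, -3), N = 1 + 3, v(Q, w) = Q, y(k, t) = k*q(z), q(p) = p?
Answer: -361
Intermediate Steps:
y(k, t) = -5*k (y(k, t) = k*(-5) = -5*k)
N = 4
K(Z) = 19 (K(Z) = 4 - (-5)*3 = 4 - 1*(-15) = 4 + 15 = 19)
(22 - 1*41)*K(v(-4*(5 - 1*3), 2)) = (22 - 1*41)*19 = (22 - 41)*19 = -19*19 = -361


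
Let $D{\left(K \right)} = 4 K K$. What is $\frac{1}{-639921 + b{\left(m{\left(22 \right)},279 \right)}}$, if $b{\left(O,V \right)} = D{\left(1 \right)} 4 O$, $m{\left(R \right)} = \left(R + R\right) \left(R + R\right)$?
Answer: $- \frac{1}{608945} \approx -1.6422 \cdot 10^{-6}$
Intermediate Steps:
$m{\left(R \right)} = 4 R^{2}$ ($m{\left(R \right)} = 2 R 2 R = 4 R^{2}$)
$D{\left(K \right)} = 4 K^{2}$
$b{\left(O,V \right)} = 16 O$ ($b{\left(O,V \right)} = 4 \cdot 1^{2} \cdot 4 O = 4 \cdot 1 \cdot 4 O = 4 \cdot 4 O = 16 O$)
$\frac{1}{-639921 + b{\left(m{\left(22 \right)},279 \right)}} = \frac{1}{-639921 + 16 \cdot 4 \cdot 22^{2}} = \frac{1}{-639921 + 16 \cdot 4 \cdot 484} = \frac{1}{-639921 + 16 \cdot 1936} = \frac{1}{-639921 + 30976} = \frac{1}{-608945} = - \frac{1}{608945}$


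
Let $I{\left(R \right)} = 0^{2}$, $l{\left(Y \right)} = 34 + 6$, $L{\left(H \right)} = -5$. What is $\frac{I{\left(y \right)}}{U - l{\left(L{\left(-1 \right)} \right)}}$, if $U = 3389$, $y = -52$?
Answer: $0$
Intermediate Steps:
$l{\left(Y \right)} = 40$
$I{\left(R \right)} = 0$
$\frac{I{\left(y \right)}}{U - l{\left(L{\left(-1 \right)} \right)}} = \frac{0}{3389 - 40} = \frac{0}{3349} = 0 \cdot \frac{1}{3349} = 0$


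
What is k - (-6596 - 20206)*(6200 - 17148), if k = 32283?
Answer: -293396013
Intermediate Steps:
k - (-6596 - 20206)*(6200 - 17148) = 32283 - (-6596 - 20206)*(6200 - 17148) = 32283 - (-26802)*(-10948) = 32283 - 1*293428296 = 32283 - 293428296 = -293396013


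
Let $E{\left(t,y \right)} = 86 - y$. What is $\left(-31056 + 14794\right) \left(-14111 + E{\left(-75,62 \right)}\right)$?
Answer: $229082794$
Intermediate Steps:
$\left(-31056 + 14794\right) \left(-14111 + E{\left(-75,62 \right)}\right) = \left(-31056 + 14794\right) \left(-14111 + \left(86 - 62\right)\right) = - 16262 \left(-14111 + \left(86 - 62\right)\right) = - 16262 \left(-14111 + 24\right) = \left(-16262\right) \left(-14087\right) = 229082794$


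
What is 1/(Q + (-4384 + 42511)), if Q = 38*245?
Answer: 1/47437 ≈ 2.1081e-5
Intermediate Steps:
Q = 9310
1/(Q + (-4384 + 42511)) = 1/(9310 + (-4384 + 42511)) = 1/(9310 + 38127) = 1/47437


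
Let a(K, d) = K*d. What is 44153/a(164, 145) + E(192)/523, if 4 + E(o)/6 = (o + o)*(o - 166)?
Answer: 1447038419/12436940 ≈ 116.35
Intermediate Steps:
E(o) = -24 + 12*o*(-166 + o) (E(o) = -24 + 6*((o + o)*(o - 166)) = -24 + 6*((2*o)*(-166 + o)) = -24 + 6*(2*o*(-166 + o)) = -24 + 12*o*(-166 + o))
44153/a(164, 145) + E(192)/523 = 44153/((164*145)) + (-24 - 1992*192 + 12*192²)/523 = 44153/23780 + (-24 - 382464 + 12*36864)*(1/523) = 44153*(1/23780) + (-24 - 382464 + 442368)*(1/523) = 44153/23780 + 59880*(1/523) = 44153/23780 + 59880/523 = 1447038419/12436940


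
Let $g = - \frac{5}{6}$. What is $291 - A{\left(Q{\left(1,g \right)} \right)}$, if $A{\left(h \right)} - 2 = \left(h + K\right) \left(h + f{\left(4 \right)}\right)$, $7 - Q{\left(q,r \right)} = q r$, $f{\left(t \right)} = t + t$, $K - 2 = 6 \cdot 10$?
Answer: $- \frac{29401}{36} \approx -816.69$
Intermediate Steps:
$K = 62$ ($K = 2 + 6 \cdot 10 = 2 + 60 = 62$)
$f{\left(t \right)} = 2 t$
$g = - \frac{5}{6}$ ($g = \left(-5\right) \frac{1}{6} = - \frac{5}{6} \approx -0.83333$)
$Q{\left(q,r \right)} = 7 - q r$
$A{\left(h \right)} = 2 + \left(8 + h\right) \left(62 + h\right)$ ($A{\left(h \right)} = 2 + \left(h + 62\right) \left(h + 2 \cdot 4\right) = 2 + \left(62 + h\right) \left(h + 8\right) = 2 + \left(62 + h\right) \left(8 + h\right) = 2 + \left(8 + h\right) \left(62 + h\right)$)
$291 - A{\left(Q{\left(1,g \right)} \right)} = 291 - \left(498 + \left(7 - 1 \left(- \frac{5}{6}\right)\right)^{2} + 70 \left(7 - 1 \left(- \frac{5}{6}\right)\right)\right) = 291 - \left(498 + \left(7 + \frac{5}{6}\right)^{2} + 70 \left(7 + \frac{5}{6}\right)\right) = 291 - \left(498 + \left(\frac{47}{6}\right)^{2} + 70 \cdot \frac{47}{6}\right) = 291 - \left(498 + \frac{2209}{36} + \frac{1645}{3}\right) = 291 - \frac{39877}{36} = - \frac{29401}{36}$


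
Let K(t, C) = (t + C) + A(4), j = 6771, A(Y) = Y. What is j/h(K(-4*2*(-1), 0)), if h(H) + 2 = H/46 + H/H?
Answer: -155733/17 ≈ -9160.8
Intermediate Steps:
K(t, C) = 4 + C + t (K(t, C) = (t + C) + 4 = (C + t) + 4 = 4 + C + t)
h(H) = -1 + H/46 (h(H) = -2 + (H/46 + H/H) = -2 + (H*(1/46) + 1) = -2 + (H/46 + 1) = -2 + (1 + H/46) = -1 + H/46)
j/h(K(-4*2*(-1), 0)) = 6771/(-1 + (4 + 0 - 4*2*(-1))/46) = 6771/(-1 + (4 + 0 - 8*(-1))/46) = 6771/(-1 + (4 + 0 + 8)/46) = 6771/(-1 + (1/46)*12) = 6771/(-1 + 6/23) = 6771/(-17/23) = 6771*(-23/17) = -155733/17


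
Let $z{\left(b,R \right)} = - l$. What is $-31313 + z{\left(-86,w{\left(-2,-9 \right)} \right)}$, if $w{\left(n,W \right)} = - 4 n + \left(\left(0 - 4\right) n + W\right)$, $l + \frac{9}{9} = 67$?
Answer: $-31379$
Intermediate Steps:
$l = 66$ ($l = -1 + 67 = 66$)
$w{\left(n,W \right)} = W - 8 n$ ($w{\left(n,W \right)} = - 4 n + \left(- 4 n + W\right) = - 4 n + \left(W - 4 n\right) = W - 8 n$)
$z{\left(b,R \right)} = -66$ ($z{\left(b,R \right)} = \left(-1\right) 66 = -66$)
$-31313 + z{\left(-86,w{\left(-2,-9 \right)} \right)} = -31313 - 66 = -31379$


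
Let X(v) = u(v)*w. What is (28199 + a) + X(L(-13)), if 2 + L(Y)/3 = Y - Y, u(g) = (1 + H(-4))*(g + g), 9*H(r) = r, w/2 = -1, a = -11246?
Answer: 50899/3 ≈ 16966.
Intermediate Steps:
w = -2 (w = 2*(-1) = -2)
H(r) = r/9
u(g) = 10*g/9 (u(g) = (1 + (⅑)*(-4))*(g + g) = (1 - 4/9)*(2*g) = 5*(2*g)/9 = 10*g/9)
L(Y) = -6 (L(Y) = -6 + 3*(Y - Y) = -6 + 3*0 = -6 + 0 = -6)
X(v) = -20*v/9 (X(v) = (10*v/9)*(-2) = -20*v/9)
(28199 + a) + X(L(-13)) = (28199 - 11246) - 20/9*(-6) = 16953 + 40/3 = 50899/3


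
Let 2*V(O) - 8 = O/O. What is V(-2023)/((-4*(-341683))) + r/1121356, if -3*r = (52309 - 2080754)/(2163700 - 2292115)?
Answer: -82835512675/59042383982442504 ≈ -1.4030e-6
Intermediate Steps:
r = -405689/77049 (r = -(52309 - 2080754)/(3*(2163700 - 2292115)) = -(-2028445)/(3*(-128415)) = -(-2028445)*(-1)/(3*128415) = -⅓*405689/25683 = -405689/77049 ≈ -5.2653)
V(O) = 9/2 (V(O) = 4 + (O/O)/2 = 4 + (½)*1 = 4 + ½ = 9/2)
V(-2023)/((-4*(-341683))) + r/1121356 = 9/(2*((-4*(-341683)))) - 405689/77049/1121356 = (9/2)/1366732 - 405689/77049*1/1121356 = (9/2)*(1/1366732) - 405689/86399358444 = 9/2733464 - 405689/86399358444 = -82835512675/59042383982442504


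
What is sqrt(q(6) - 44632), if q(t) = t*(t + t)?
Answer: 4*I*sqrt(2785) ≈ 211.09*I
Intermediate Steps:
q(t) = 2*t**2 (q(t) = t*(2*t) = 2*t**2)
sqrt(q(6) - 44632) = sqrt(2*6**2 - 44632) = sqrt(2*36 - 44632) = sqrt(72 - 44632) = sqrt(-44560) = 4*I*sqrt(2785)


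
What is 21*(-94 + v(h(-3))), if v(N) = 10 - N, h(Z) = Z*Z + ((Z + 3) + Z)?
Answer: -1890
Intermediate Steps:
h(Z) = 3 + Z² + 2*Z (h(Z) = Z² + ((3 + Z) + Z) = Z² + (3 + 2*Z) = 3 + Z² + 2*Z)
21*(-94 + v(h(-3))) = 21*(-94 + (10 - (3 + (-3)² + 2*(-3)))) = 21*(-94 + (10 - (3 + 9 - 6))) = 21*(-94 + (10 - 1*6)) = 21*(-94 + (10 - 6)) = 21*(-94 + 4) = 21*(-90) = -1890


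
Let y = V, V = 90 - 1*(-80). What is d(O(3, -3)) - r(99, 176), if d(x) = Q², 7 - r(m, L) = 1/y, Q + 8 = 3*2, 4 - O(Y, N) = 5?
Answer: -509/170 ≈ -2.9941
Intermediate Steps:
V = 170 (V = 90 + 80 = 170)
O(Y, N) = -1 (O(Y, N) = 4 - 1*5 = 4 - 5 = -1)
y = 170
Q = -2 (Q = -8 + 3*2 = -8 + 6 = -2)
r(m, L) = 1189/170 (r(m, L) = 7 - 1/170 = 1189/170)
d(x) = 4 (d(x) = (-2)² = 4)
d(O(3, -3)) - r(99, 176) = 4 - 1*1189/170 = 4 - 1189/170 = -509/170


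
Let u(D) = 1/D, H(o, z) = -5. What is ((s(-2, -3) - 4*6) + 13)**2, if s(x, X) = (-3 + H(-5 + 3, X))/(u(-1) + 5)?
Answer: 169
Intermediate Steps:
u(D) = 1/D
s(x, X) = -2 (s(x, X) = (-3 - 5)/(1/(-1) + 5) = -8/(-1 + 5) = -8/4 = -8*1/4 = -2)
((s(-2, -3) - 4*6) + 13)**2 = ((-2 - 4*6) + 13)**2 = ((-2 - 24) + 13)**2 = (-26 + 13)**2 = (-13)**2 = 169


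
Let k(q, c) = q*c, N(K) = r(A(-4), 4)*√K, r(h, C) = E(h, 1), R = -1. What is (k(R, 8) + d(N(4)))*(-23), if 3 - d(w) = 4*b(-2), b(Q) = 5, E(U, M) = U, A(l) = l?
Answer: 575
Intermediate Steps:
r(h, C) = h
N(K) = -4*√K
k(q, c) = c*q
d(w) = -17 (d(w) = 3 - 4*5 = 3 - 1*20 = 3 - 20 = -17)
(k(R, 8) + d(N(4)))*(-23) = (8*(-1) - 17)*(-23) = (-8 - 17)*(-23) = -25*(-23) = 575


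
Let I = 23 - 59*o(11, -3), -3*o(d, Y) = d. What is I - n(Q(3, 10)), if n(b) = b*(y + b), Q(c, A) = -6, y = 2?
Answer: 646/3 ≈ 215.33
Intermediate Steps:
o(d, Y) = -d/3
n(b) = b*(2 + b)
I = 718/3 (I = 23 - (-59)*11/3 = 23 - 59*(-11/3) = 23 + 649/3 = 718/3 ≈ 239.33)
I - n(Q(3, 10)) = 718/3 - (-6)*(2 - 6) = 718/3 - (-6)*(-4) = 718/3 - 1*24 = 718/3 - 24 = 646/3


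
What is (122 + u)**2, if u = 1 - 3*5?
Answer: 11664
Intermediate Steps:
u = -14 (u = 1 - 15 = -14)
(122 + u)**2 = (122 - 14)**2 = 108**2 = 11664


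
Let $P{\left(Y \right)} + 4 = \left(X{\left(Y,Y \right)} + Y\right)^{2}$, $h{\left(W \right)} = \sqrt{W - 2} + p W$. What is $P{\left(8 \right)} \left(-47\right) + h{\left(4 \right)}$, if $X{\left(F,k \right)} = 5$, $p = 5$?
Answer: $-7735 + \sqrt{2} \approx -7733.6$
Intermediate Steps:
$h{\left(W \right)} = \sqrt{-2 + W} + 5 W$ ($h{\left(W \right)} = \sqrt{W - 2} + 5 W = \sqrt{-2 + W} + 5 W$)
$P{\left(Y \right)} = -4 + \left(5 + Y\right)^{2}$
$P{\left(8 \right)} \left(-47\right) + h{\left(4 \right)} = \left(-4 + \left(5 + 8\right)^{2}\right) \left(-47\right) + \left(\sqrt{-2 + 4} + 5 \cdot 4\right) = \left(-4 + 13^{2}\right) \left(-47\right) + \left(\sqrt{2} + 20\right) = \left(-4 + 169\right) \left(-47\right) + \left(20 + \sqrt{2}\right) = 165 \left(-47\right) + \left(20 + \sqrt{2}\right) = -7755 + \left(20 + \sqrt{2}\right) = -7735 + \sqrt{2}$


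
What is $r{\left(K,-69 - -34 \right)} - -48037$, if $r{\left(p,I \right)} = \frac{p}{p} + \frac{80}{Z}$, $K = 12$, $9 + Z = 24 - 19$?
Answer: $48018$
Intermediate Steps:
$Z = -4$ ($Z = -9 + \left(24 - 19\right) = -9 + 5 = -4$)
$r{\left(p,I \right)} = -19$ ($r{\left(p,I \right)} = \frac{p}{p} + \frac{80}{-4} = 1 + 80 \left(- \frac{1}{4}\right) = 1 - 20 = -19$)
$r{\left(K,-69 - -34 \right)} - -48037 = -19 - -48037 = -19 + 48037 = 48018$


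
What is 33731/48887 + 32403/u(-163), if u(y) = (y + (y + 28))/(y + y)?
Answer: 258210956062/7284163 ≈ 35448.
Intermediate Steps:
u(y) = (28 + 2*y)/(2*y) (u(y) = (y + (28 + y))/((2*y)) = (28 + 2*y)*(1/(2*y)) = (28 + 2*y)/(2*y))
33731/48887 + 32403/u(-163) = 33731/48887 + 32403/(((14 - 163)/(-163))) = 33731*(1/48887) + 32403/((-1/163*(-149))) = 33731/48887 + 32403/(149/163) = 33731/48887 + 32403*(163/149) = 33731/48887 + 5281689/149 = 258210956062/7284163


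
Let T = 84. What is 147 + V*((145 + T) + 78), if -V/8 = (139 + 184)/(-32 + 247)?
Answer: -761683/215 ≈ -3542.7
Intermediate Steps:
V = -2584/215 (V = -8*(139 + 184)/(-32 + 247) = -2584/215 ≈ -12.019)
147 + V*((145 + T) + 78) = 147 - 2584*((145 + 84) + 78)/215 = 147 - 2584*(229 + 78)/215 = 147 - 2584/215*307 = 147 - 793288/215 = -761683/215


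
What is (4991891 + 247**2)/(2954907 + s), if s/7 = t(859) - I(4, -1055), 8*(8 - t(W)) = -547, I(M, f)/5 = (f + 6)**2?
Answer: -40423200/284468747 ≈ -0.14210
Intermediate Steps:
I(M, f) = 5*(6 + f)**2 (I(M, f) = 5*(f + 6)**2 = 5*(6 + f)**2)
t(W) = 611/8 (t(W) = 8 - 1/8*(-547) = 8 + 547/8 = 611/8)
s = -308108003/8 (s = 7*(611/8 - 5*(6 - 1055)**2) = 7*(611/8 - 5*(-1049)**2) = 7*(611/8 - 5*1100401) = 7*(611/8 - 1*5502005) = 7*(611/8 - 5502005) = 7*(-44015429/8) = -308108003/8 ≈ -3.8513e+7)
(4991891 + 247**2)/(2954907 + s) = (4991891 + 247**2)/(2954907 - 308108003/8) = (4991891 + 61009)/(-284468747/8) = 5052900*(-8/284468747) = -40423200/284468747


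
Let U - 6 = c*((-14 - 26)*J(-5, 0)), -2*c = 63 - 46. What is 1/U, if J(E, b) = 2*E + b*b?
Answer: -1/3394 ≈ -0.00029464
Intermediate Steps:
J(E, b) = b² + 2*E (J(E, b) = 2*E + b² = b² + 2*E)
c = -17/2 (c = -(63 - 46)/2 = -½*17 = -17/2 ≈ -8.5000)
U = -3394 (U = 6 - 17*(-14 - 26)*(0² + 2*(-5))/2 = 6 - (-340)*(0 - 10) = 6 - (-340)*(-10) = 6 - 17/2*400 = 6 - 3400 = -3394)
1/U = 1/(-3394) = -1/3394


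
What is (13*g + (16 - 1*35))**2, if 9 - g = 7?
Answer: 49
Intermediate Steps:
g = 2 (g = 9 - 1*7 = 9 - 7 = 2)
(13*g + (16 - 1*35))**2 = (13*2 + (16 - 1*35))**2 = (26 + (16 - 35))**2 = (26 - 19)**2 = 7**2 = 49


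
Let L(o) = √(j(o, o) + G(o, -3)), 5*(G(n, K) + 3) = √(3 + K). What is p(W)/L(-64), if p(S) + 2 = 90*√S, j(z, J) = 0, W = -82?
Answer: 30*√246 + 2*I*√3/3 ≈ 470.53 + 1.1547*I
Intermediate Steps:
G(n, K) = -3 + √(3 + K)/5
L(o) = I*√3 (L(o) = √(0 + (-3 + √(3 - 3)/5)) = √(0 + (-3 + √0/5)) = √(0 + (-3 + (⅕)*0)) = √(0 + (-3 + 0)) = √(0 - 3) = √(-3) = I*√3)
p(S) = -2 + 90*√S
p(W)/L(-64) = (-2 + 90*√(-82))/((I*√3)) = (-2 + 90*(I*√82))*(-I*√3/3) = (-2 + 90*I*√82)*(-I*√3/3) = -I*√3*(-2 + 90*I*√82)/3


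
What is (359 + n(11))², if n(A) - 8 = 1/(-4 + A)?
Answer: 6604900/49 ≈ 1.3479e+5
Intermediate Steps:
n(A) = 8 + 1/(-4 + A)
(359 + n(11))² = (359 + (-31 + 8*11)/(-4 + 11))² = (359 + (-31 + 88)/7)² = (359 + (⅐)*57)² = (359 + 57/7)² = (2570/7)² = 6604900/49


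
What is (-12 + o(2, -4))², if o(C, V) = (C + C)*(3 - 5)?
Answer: 400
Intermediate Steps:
o(C, V) = -4*C (o(C, V) = (2*C)*(-2) = -4*C)
(-12 + o(2, -4))² = (-12 - 4*2)² = (-12 - 8)² = (-20)² = 400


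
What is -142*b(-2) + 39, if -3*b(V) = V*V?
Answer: 685/3 ≈ 228.33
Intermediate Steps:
b(V) = -V²/3 (b(V) = -V*V/3 = -V²/3)
-142*b(-2) + 39 = -(-142)*(-2)²/3 + 39 = -(-142)*4/3 + 39 = -142*(-4/3) + 39 = 568/3 + 39 = 685/3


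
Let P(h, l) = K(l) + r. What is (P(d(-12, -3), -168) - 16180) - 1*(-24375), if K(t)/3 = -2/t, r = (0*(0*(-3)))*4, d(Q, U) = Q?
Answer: 229461/28 ≈ 8195.0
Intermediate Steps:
r = 0 (r = (0*0)*4 = 0*4 = 0)
K(t) = -6/t (K(t) = 3*(-2/t) = -6/t)
P(h, l) = -6/l (P(h, l) = -6/l + 0 = -6/l)
(P(d(-12, -3), -168) - 16180) - 1*(-24375) = (-6/(-168) - 16180) - 1*(-24375) = (-6*(-1/168) - 16180) + 24375 = (1/28 - 16180) + 24375 = -453039/28 + 24375 = 229461/28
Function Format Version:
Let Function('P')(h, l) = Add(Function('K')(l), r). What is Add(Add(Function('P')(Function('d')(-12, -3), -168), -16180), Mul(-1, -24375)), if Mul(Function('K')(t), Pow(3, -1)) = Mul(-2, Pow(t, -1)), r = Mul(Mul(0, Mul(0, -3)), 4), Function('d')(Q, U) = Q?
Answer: Rational(229461, 28) ≈ 8195.0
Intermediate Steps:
r = 0 (r = Mul(Mul(0, 0), 4) = Mul(0, 4) = 0)
Function('K')(t) = Mul(-6, Pow(t, -1)) (Function('K')(t) = Mul(3, Mul(-2, Pow(t, -1))) = Mul(-6, Pow(t, -1)))
Function('P')(h, l) = Mul(-6, Pow(l, -1)) (Function('P')(h, l) = Add(Mul(-6, Pow(l, -1)), 0) = Mul(-6, Pow(l, -1)))
Add(Add(Function('P')(Function('d')(-12, -3), -168), -16180), Mul(-1, -24375)) = Add(Add(Mul(-6, Pow(-168, -1)), -16180), Mul(-1, -24375)) = Add(Add(Mul(-6, Rational(-1, 168)), -16180), 24375) = Add(Add(Rational(1, 28), -16180), 24375) = Add(Rational(-453039, 28), 24375) = Rational(229461, 28)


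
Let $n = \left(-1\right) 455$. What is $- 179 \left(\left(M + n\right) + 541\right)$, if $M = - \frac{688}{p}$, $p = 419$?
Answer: $- \frac{6326934}{419} \approx -15100.0$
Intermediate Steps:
$n = -455$
$M = - \frac{688}{419} \approx -1.642$
$- 179 \left(\left(M + n\right) + 541\right) = - 179 \left(\left(- \frac{688}{419} - 455\right) + 541\right) = - 179 \left(- \frac{191333}{419} + 541\right) = \left(-179\right) \frac{35346}{419} = - \frac{6326934}{419}$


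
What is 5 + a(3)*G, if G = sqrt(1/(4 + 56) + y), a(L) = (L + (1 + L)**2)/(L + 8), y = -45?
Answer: 5 + 19*I*sqrt(40485)/330 ≈ 5.0 + 11.585*I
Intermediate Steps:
a(L) = (L + (1 + L)**2)/(8 + L)
G = I*sqrt(40485)/30 (G = sqrt(1/(4 + 56) - 45) = sqrt(1/60 - 45) = sqrt(-2699/60) = I*sqrt(40485)/30 ≈ 6.707*I)
5 + a(3)*G = 5 + ((3 + (1 + 3)**2)/(8 + 3))*(I*sqrt(40485)/30) = 5 + ((3 + 4**2)/11)*(I*sqrt(40485)/30) = 5 + ((3 + 16)/11)*(I*sqrt(40485)/30) = 5 + ((1/11)*19)*(I*sqrt(40485)/30) = 5 + 19*(I*sqrt(40485)/30)/11 = 5 + 19*I*sqrt(40485)/330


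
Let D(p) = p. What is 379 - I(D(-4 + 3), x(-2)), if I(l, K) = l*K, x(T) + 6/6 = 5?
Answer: 383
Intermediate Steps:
x(T) = 4 (x(T) = -1 + 5 = 4)
I(l, K) = K*l
379 - I(D(-4 + 3), x(-2)) = 379 - 4*(-4 + 3) = 379 - 4*(-1) = 379 - 1*(-4) = 379 + 4 = 383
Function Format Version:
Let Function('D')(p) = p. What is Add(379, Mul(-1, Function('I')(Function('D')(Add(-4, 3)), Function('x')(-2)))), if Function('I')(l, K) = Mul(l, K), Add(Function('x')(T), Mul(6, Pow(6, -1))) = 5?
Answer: 383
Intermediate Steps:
Function('x')(T) = 4 (Function('x')(T) = Add(-1, 5) = 4)
Function('I')(l, K) = Mul(K, l)
Add(379, Mul(-1, Function('I')(Function('D')(Add(-4, 3)), Function('x')(-2)))) = Add(379, Mul(-1, Mul(4, Add(-4, 3)))) = Add(379, Mul(-1, Mul(4, -1))) = Add(379, Mul(-1, -4)) = Add(379, 4) = 383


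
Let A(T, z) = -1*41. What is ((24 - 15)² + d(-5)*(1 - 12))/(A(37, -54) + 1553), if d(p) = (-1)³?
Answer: 23/378 ≈ 0.060847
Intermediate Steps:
d(p) = -1
A(T, z) = -41
((24 - 15)² + d(-5)*(1 - 12))/(A(37, -54) + 1553) = ((24 - 15)² - (1 - 12))/(-41 + 1553) = (9² - 1*(-11))/1512 = (81 + 11)*(1/1512) = 92*(1/1512) = 23/378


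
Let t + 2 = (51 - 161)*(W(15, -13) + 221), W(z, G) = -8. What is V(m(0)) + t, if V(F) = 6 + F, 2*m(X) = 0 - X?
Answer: -23426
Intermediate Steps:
m(X) = -X/2 (m(X) = (0 - X)/2 = (-X)/2 = -X/2)
t = -23432 (t = -2 + (51 - 161)*(-8 + 221) = -2 - 110*213 = -2 - 23430 = -23432)
V(m(0)) + t = (6 - 1/2*0) - 23432 = (6 + 0) - 23432 = 6 - 23432 = -23426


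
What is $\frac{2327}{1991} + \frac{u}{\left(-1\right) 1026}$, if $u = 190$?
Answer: $\frac{52874}{53757} \approx 0.98357$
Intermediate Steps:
$\frac{2327}{1991} + \frac{u}{\left(-1\right) 1026} = \frac{2327}{1991} + \frac{190}{\left(-1\right) 1026} = 2327 \cdot \frac{1}{1991} + \frac{190}{-1026} = \frac{2327}{1991} + 190 \left(- \frac{1}{1026}\right) = \frac{2327}{1991} - \frac{5}{27} = \frac{52874}{53757}$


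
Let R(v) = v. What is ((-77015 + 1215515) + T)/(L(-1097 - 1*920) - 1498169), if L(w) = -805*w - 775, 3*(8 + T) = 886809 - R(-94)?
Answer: 4302379/374223 ≈ 11.497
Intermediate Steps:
T = 886879/3 (T = -8 + (886809 - 1*(-94))/3 = -8 + (886809 + 94)/3 = -8 + (1/3)*886903 = -8 + 886903/3 = 886879/3 ≈ 2.9563e+5)
L(w) = -775 - 805*w
((-77015 + 1215515) + T)/(L(-1097 - 1*920) - 1498169) = ((-77015 + 1215515) + 886879/3)/((-775 - 805*(-1097 - 1*920)) - 1498169) = (1138500 + 886879/3)/((-775 - 805*(-1097 - 920)) - 1498169) = 4302379/(3*((-775 - 805*(-2017)) - 1498169)) = 4302379/(3*((-775 + 1623685) - 1498169)) = 4302379/(3*(1622910 - 1498169)) = (4302379/3)/124741 = (4302379/3)*(1/124741) = 4302379/374223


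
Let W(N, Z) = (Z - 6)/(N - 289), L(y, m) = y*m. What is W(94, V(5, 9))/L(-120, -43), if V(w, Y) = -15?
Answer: 7/335400 ≈ 2.0871e-5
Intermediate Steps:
L(y, m) = m*y
W(N, Z) = (-6 + Z)/(-289 + N)
W(94, V(5, 9))/L(-120, -43) = ((-6 - 15)/(-289 + 94))/((-43*(-120))) = (-21/(-195))/5160 = -1/195*(-21)*(1/5160) = (7/65)*(1/5160) = 7/335400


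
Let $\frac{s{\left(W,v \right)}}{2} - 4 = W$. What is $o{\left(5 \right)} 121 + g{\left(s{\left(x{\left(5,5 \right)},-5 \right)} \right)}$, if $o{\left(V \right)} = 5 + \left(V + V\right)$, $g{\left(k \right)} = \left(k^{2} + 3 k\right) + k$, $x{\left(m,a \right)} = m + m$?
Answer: $2711$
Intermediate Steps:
$x{\left(m,a \right)} = 2 m$
$s{\left(W,v \right)} = 8 + 2 W$
$g{\left(k \right)} = k^{2} + 4 k$
$o{\left(V \right)} = 5 + 2 V$
$o{\left(5 \right)} 121 + g{\left(s{\left(x{\left(5,5 \right)},-5 \right)} \right)} = \left(5 + 2 \cdot 5\right) 121 + \left(8 + 2 \cdot 2 \cdot 5\right) \left(4 + \left(8 + 2 \cdot 2 \cdot 5\right)\right) = \left(5 + 10\right) 121 + \left(8 + 2 \cdot 10\right) \left(4 + \left(8 + 2 \cdot 10\right)\right) = 15 \cdot 121 + \left(8 + 20\right) \left(4 + \left(8 + 20\right)\right) = 1815 + 28 \left(4 + 28\right) = 1815 + 28 \cdot 32 = 1815 + 896 = 2711$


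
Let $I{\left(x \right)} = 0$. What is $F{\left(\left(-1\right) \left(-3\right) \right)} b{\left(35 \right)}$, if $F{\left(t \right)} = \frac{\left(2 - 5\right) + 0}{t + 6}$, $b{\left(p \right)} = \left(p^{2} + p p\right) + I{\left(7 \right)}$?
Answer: $- \frac{2450}{3} \approx -816.67$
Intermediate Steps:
$b{\left(p \right)} = 2 p^{2}$ ($b{\left(p \right)} = \left(p^{2} + p p\right) + 0 = \left(p^{2} + p^{2}\right) + 0 = 2 p^{2} + 0 = 2 p^{2}$)
$F{\left(t \right)} = - \frac{3}{6 + t}$ ($F{\left(t \right)} = \frac{-3 + 0}{6 + t} = - \frac{3}{6 + t}$)
$F{\left(\left(-1\right) \left(-3\right) \right)} b{\left(35 \right)} = - \frac{3}{6 - -3} \cdot 2 \cdot 35^{2} = - \frac{3}{6 + 3} \cdot 2 \cdot 1225 = - \frac{3}{9} \cdot 2450 = \left(-3\right) \frac{1}{9} \cdot 2450 = \left(- \frac{1}{3}\right) 2450 = - \frac{2450}{3}$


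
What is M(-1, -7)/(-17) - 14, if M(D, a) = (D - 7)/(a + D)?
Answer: -239/17 ≈ -14.059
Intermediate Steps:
M(D, a) = (-7 + D)/(D + a)
M(-1, -7)/(-17) - 14 = ((-7 - 1)/(-1 - 7))/(-17) - 14 = -(-8)/(17*(-8)) - 14 = -(-1)*(-8)/136 - 14 = -1/17*1 - 14 = -1/17 - 14 = -239/17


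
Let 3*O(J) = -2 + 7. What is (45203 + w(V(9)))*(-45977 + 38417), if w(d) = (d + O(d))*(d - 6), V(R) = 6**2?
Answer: -350277480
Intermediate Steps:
V(R) = 36
O(J) = 5/3 (O(J) = (-2 + 7)/3 = (1/3)*5 = 5/3)
w(d) = (-6 + d)*(5/3 + d) (w(d) = (d + 5/3)*(d - 6) = (5/3 + d)*(-6 + d) = (-6 + d)*(5/3 + d))
(45203 + w(V(9)))*(-45977 + 38417) = (45203 + (-10 + 36**2 - 13/3*36))*(-45977 + 38417) = (45203 + (-10 + 1296 - 156))*(-7560) = (45203 + 1130)*(-7560) = 46333*(-7560) = -350277480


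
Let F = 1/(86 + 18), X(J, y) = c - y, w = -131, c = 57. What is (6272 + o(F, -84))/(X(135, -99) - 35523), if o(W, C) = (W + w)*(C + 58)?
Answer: -38711/141468 ≈ -0.27364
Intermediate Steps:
X(J, y) = 57 - y
F = 1/104 ≈ 0.0096154
o(W, C) = (-131 + W)*(58 + C) (o(W, C) = (W - 131)*(C + 58) = (-131 + W)*(58 + C))
(6272 + o(F, -84))/(X(135, -99) - 35523) = (6272 + (-7598 - 131*(-84) + 58*(1/104) - 84*1/104))/((57 - 1*(-99)) - 35523) = (6272 + (-7598 + 11004 + 29/52 - 21/26))/((57 + 99) - 35523) = (6272 + 13623/4)/(156 - 35523) = (38711/4)/(-35367) = (38711/4)*(-1/35367) = -38711/141468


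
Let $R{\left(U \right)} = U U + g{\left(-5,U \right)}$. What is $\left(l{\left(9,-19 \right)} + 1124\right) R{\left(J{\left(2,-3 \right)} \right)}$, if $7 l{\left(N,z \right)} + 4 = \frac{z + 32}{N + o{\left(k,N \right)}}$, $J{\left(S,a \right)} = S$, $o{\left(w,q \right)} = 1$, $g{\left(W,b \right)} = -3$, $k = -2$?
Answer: $\frac{78653}{70} \approx 1123.6$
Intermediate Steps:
$l{\left(N,z \right)} = - \frac{4}{7} + \frac{32 + z}{7 \left(1 + N\right)}$ ($l{\left(N,z \right)} = - \frac{4}{7} + \frac{\left(z + 32\right) \frac{1}{N + 1}}{7} = - \frac{4}{7} + \frac{\left(32 + z\right) \frac{1}{1 + N}}{7} = - \frac{4}{7} + \frac{\frac{1}{1 + N} \left(32 + z\right)}{7} = - \frac{4}{7} + \frac{32 + z}{7 \left(1 + N\right)}$)
$R{\left(U \right)} = -3 + U^{2}$ ($R{\left(U \right)} = U U - 3 = U^{2} - 3 = -3 + U^{2}$)
$\left(l{\left(9,-19 \right)} + 1124\right) R{\left(J{\left(2,-3 \right)} \right)} = \left(\frac{28 - 19 - 36}{7 \left(1 + 9\right)} + 1124\right) \left(-3 + 2^{2}\right) = \left(\frac{28 - 19 - 36}{7 \cdot 10} + 1124\right) \left(-3 + 4\right) = \left(\frac{1}{7} \cdot \frac{1}{10} \left(-27\right) + 1124\right) 1 = \left(- \frac{27}{70} + 1124\right) 1 = \frac{78653}{70} \cdot 1 = \frac{78653}{70}$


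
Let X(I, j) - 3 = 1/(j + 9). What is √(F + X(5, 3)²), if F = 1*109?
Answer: √17065/12 ≈ 10.886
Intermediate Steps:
F = 109
X(I, j) = 3 + 1/(9 + j) (X(I, j) = 3 + 1/(j + 9) = 3 + 1/(9 + j))
√(F + X(5, 3)²) = √(109 + ((28 + 3*3)/(9 + 3))²) = √(109 + ((28 + 9)/12)²) = √(109 + ((1/12)*37)²) = √(109 + (37/12)²) = √(109 + 1369/144) = √(17065/144) = √17065/12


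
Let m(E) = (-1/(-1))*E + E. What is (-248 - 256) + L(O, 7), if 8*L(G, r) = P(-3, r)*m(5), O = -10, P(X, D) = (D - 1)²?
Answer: -459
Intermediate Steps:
P(X, D) = (-1 + D)²
m(E) = 2*E (m(E) = (-1*(-1))*E + E = 1*E + E = E + E = 2*E)
L(G, r) = 5*(-1 + r)²/4 (L(G, r) = ((-1 + r)²*(2*5))/8 = ((-1 + r)²*10)/8 = (10*(-1 + r)²)/8 = 5*(-1 + r)²/4)
(-248 - 256) + L(O, 7) = (-248 - 256) + 5*(-1 + 7)²/4 = -504 + (5/4)*6² = -504 + (5/4)*36 = -504 + 45 = -459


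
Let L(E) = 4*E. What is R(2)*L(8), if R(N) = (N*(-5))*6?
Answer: -1920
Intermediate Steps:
R(N) = -30*N (R(N) = -5*N*6 = -30*N)
R(2)*L(8) = (-30*2)*(4*8) = -60*32 = -1920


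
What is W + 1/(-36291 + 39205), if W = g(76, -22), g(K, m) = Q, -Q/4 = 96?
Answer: -1118975/2914 ≈ -384.00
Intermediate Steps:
Q = -384 (Q = -4*96 = -384)
g(K, m) = -384
W = -384
W + 1/(-36291 + 39205) = -384 + 1/(-36291 + 39205) = -384 + 1/2914 = -1118975/2914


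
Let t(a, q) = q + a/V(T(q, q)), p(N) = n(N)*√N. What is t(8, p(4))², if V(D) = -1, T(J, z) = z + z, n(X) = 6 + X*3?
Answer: 784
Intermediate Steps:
n(X) = 6 + 3*X
T(J, z) = 2*z
p(N) = √N*(6 + 3*N) (p(N) = (6 + 3*N)*√N = √N*(6 + 3*N))
t(a, q) = q - a (t(a, q) = q + a/(-1) = q + a*(-1) = q - a)
t(8, p(4))² = (3*√4*(2 + 4) - 1*8)² = (3*2*6 - 8)² = (36 - 8)² = 28² = 784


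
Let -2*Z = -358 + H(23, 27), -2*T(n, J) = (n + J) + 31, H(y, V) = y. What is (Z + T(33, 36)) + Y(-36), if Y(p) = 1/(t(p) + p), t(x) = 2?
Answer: 1997/17 ≈ 117.47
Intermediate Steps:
T(n, J) = -31/2 - J/2 - n/2 (T(n, J) = -((n + J) + 31)/2 = -((J + n) + 31)/2 = -(31 + J + n)/2 = -31/2 - J/2 - n/2)
Y(p) = 1/(2 + p)
Z = 335/2 (Z = -(-358 + 23)/2 = -½*(-335) = 335/2 ≈ 167.50)
(Z + T(33, 36)) + Y(-36) = (335/2 + (-31/2 - ½*36 - ½*33)) + 1/(2 - 36) = (335/2 + (-31/2 - 18 - 33/2)) + 1/(-34) = (335/2 - 50) - 1/34 = 235/2 - 1/34 = 1997/17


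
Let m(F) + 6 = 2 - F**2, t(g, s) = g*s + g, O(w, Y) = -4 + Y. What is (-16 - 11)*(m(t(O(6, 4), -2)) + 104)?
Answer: -2700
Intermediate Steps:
t(g, s) = g + g*s
m(F) = -4 - F**2 (m(F) = -6 + (2 - F**2) = -4 - F**2)
(-16 - 11)*(m(t(O(6, 4), -2)) + 104) = (-16 - 11)*((-4 - ((-4 + 4)*(1 - 2))**2) + 104) = -27*((-4 - (0*(-1))**2) + 104) = -27*((-4 - 1*0**2) + 104) = -27*((-4 - 1*0) + 104) = -27*((-4 + 0) + 104) = -27*(-4 + 104) = -27*100 = -2700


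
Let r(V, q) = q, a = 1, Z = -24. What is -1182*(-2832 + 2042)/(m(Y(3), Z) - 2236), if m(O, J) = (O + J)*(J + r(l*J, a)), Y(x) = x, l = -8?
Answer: -933780/1753 ≈ -532.68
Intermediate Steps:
m(O, J) = (1 + J)*(J + O) (m(O, J) = (O + J)*(J + 1) = (J + O)*(1 + J) = (1 + J)*(J + O))
-1182*(-2832 + 2042)/(m(Y(3), Z) - 2236) = -1182*(-2832 + 2042)/((-24 + 3 + (-24)² - 24*3) - 2236) = -1182*(-790/((-24 + 3 + 576 - 72) - 2236)) = -1182*(-790/(483 - 2236)) = -1182/((-1753*(-1/790))) = -1182/1753/790 = -1182*790/1753 = -933780/1753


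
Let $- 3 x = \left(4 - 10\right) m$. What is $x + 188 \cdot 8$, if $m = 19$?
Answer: $1542$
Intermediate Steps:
$x = 38$ ($x = - \frac{\left(4 - 10\right) 19}{3} = - \frac{\left(-6\right) 19}{3} = \left(- \frac{1}{3}\right) \left(-114\right) = 38$)
$x + 188 \cdot 8 = 38 + 188 \cdot 8 = 38 + 1504 = 1542$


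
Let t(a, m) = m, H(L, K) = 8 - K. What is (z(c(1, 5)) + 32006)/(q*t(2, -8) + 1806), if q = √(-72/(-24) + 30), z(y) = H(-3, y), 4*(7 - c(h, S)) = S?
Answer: 38537933/2173016 + 128033*√33/1629762 ≈ 18.186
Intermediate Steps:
c(h, S) = 7 - S/4
z(y) = 8 - y
q = √33 (q = √(-72*(-1/24) + 30) = √(3 + 30) = √33 ≈ 5.7446)
(z(c(1, 5)) + 32006)/(q*t(2, -8) + 1806) = ((8 - (7 - ¼*5)) + 32006)/(√33*(-8) + 1806) = ((8 - (7 - 5/4)) + 32006)/(-8*√33 + 1806) = ((8 - 1*23/4) + 32006)/(1806 - 8*√33) = ((8 - 23/4) + 32006)/(1806 - 8*√33) = (9/4 + 32006)/(1806 - 8*√33) = 128033/(4*(1806 - 8*√33))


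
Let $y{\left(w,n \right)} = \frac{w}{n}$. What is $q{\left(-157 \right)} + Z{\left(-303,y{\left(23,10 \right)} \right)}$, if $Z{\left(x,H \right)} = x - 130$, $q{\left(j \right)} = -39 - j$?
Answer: $-315$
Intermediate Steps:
$Z{\left(x,H \right)} = -130 + x$ ($Z{\left(x,H \right)} = x - 130 = -130 + x$)
$q{\left(-157 \right)} + Z{\left(-303,y{\left(23,10 \right)} \right)} = \left(-39 - -157\right) - 433 = \left(-39 + 157\right) - 433 = 118 - 433 = -315$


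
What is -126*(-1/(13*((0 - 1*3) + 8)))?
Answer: 126/65 ≈ 1.9385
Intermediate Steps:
-126*(-1/(13*((0 - 1*3) + 8))) = -126*(-1/(13*((0 - 3) + 8))) = -126*(-1/(13*(-3 + 8))) = -126/((-13*5)) = -126/(-65) = -126*(-1/65) = 126/65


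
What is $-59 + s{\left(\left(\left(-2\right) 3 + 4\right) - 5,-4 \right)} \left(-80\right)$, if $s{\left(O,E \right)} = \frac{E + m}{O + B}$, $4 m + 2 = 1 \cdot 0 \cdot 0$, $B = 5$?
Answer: $-239$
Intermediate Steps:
$m = - \frac{1}{2}$ ($m = - \frac{1}{2} + \frac{1 \cdot 0 \cdot 0}{4} = - \frac{1}{2} + \frac{0 \cdot 0}{4} = - \frac{1}{2} + \frac{1}{4} \cdot 0 = - \frac{1}{2} + 0 = - \frac{1}{2} \approx -0.5$)
$s{\left(O,E \right)} = \frac{- \frac{1}{2} + E}{5 + O}$ ($s{\left(O,E \right)} = \frac{E - \frac{1}{2}}{O + 5} = \frac{- \frac{1}{2} + E}{5 + O}$)
$-59 + s{\left(\left(\left(-2\right) 3 + 4\right) - 5,-4 \right)} \left(-80\right) = -59 + \frac{- \frac{1}{2} - 4}{5 + \left(\left(\left(-2\right) 3 + 4\right) - 5\right)} \left(-80\right) = -59 + \frac{1}{5 + \left(\left(-6 + 4\right) - 5\right)} \left(- \frac{9}{2}\right) \left(-80\right) = -59 + \frac{1}{5 - 7} \left(- \frac{9}{2}\right) \left(-80\right) = -59 + \frac{1}{-2} \left(- \frac{9}{2}\right) \left(-80\right) = -59 + \left(- \frac{1}{2}\right) \left(- \frac{9}{2}\right) \left(-80\right) = -59 + \frac{9}{4} \left(-80\right) = -59 - 180 = -239$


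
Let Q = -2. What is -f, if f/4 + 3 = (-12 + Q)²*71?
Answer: -55652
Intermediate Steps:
f = 55652 (f = -12 + 4*((-12 - 2)²*71) = -12 + 4*((-14)²*71) = -12 + 4*(196*71) = -12 + 4*13916 = -12 + 55664 = 55652)
-f = -1*55652 = -55652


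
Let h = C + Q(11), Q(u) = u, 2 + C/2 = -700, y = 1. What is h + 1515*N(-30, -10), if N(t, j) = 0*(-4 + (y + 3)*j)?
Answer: -1393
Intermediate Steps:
C = -1404 (C = -4 + 2*(-700) = -4 - 1400 = -1404)
h = -1393 (h = -1404 + 11 = -1393)
N(t, j) = 0 (N(t, j) = 0*(-4 + (1 + 3)*j) = 0*(-4 + 4*j) = 0)
h + 1515*N(-30, -10) = -1393 + 1515*0 = -1393 + 0 = -1393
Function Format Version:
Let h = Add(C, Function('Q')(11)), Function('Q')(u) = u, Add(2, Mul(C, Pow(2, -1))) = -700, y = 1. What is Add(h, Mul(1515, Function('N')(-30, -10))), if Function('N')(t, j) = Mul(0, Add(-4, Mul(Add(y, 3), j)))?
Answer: -1393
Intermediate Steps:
C = -1404 (C = Add(-4, Mul(2, -700)) = Add(-4, -1400) = -1404)
h = -1393 (h = Add(-1404, 11) = -1393)
Function('N')(t, j) = 0 (Function('N')(t, j) = Mul(0, Add(-4, Mul(Add(1, 3), j))) = Mul(0, Add(-4, Mul(4, j))) = 0)
Add(h, Mul(1515, Function('N')(-30, -10))) = Add(-1393, Mul(1515, 0)) = Add(-1393, 0) = -1393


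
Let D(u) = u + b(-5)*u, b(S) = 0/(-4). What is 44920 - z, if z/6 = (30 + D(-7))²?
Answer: 41746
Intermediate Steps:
b(S) = 0 (b(S) = 0*(-¼) = 0)
D(u) = u (D(u) = u + 0*u = u + 0 = u)
z = 3174 (z = 6*(30 - 7)² = 6*23² = 6*529 = 3174)
44920 - z = 44920 - 1*3174 = 44920 - 3174 = 41746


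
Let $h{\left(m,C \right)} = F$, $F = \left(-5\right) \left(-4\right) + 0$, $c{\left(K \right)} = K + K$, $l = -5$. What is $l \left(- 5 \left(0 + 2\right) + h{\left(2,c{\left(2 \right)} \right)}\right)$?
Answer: $-50$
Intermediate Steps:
$c{\left(K \right)} = 2 K$
$F = 20$ ($F = 20 + 0 = 20$)
$h{\left(m,C \right)} = 20$
$l \left(- 5 \left(0 + 2\right) + h{\left(2,c{\left(2 \right)} \right)}\right) = - 5 \left(- 5 \left(0 + 2\right) + 20\right) = - 5 \left(\left(-5\right) 2 + 20\right) = - 5 \left(-10 + 20\right) = \left(-5\right) 10 = -50$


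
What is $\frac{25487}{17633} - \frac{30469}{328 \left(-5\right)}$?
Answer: $\frac{7520241}{375560} \approx 20.024$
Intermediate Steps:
$\frac{25487}{17633} - \frac{30469}{328 \left(-5\right)} = 25487 \cdot \frac{1}{17633} - \frac{30469}{-1640} = \frac{331}{229} - - \frac{30469}{1640} = \frac{331}{229} + \frac{30469}{1640} = \frac{7520241}{375560}$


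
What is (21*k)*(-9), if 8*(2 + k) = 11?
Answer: 945/8 ≈ 118.13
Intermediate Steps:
k = -5/8 (k = -2 + (⅛)*11 = -2 + 11/8 = -5/8 ≈ -0.62500)
(21*k)*(-9) = (21*(-5/8))*(-9) = -105/8*(-9) = 945/8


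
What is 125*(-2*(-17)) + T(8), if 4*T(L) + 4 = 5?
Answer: 17001/4 ≈ 4250.3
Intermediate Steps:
T(L) = 1/4 (T(L) = -1 + (1/4)*5 = -1 + 5/4 = 1/4)
125*(-2*(-17)) + T(8) = 125*(-2*(-17)) + 1/4 = 125*34 + 1/4 = 4250 + 1/4 = 17001/4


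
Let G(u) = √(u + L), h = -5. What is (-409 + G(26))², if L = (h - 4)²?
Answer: (409 - √107)² ≈ 1.5893e+5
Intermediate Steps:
L = 81 (L = (-5 - 4)² = (-9)² = 81)
G(u) = √(81 + u) (G(u) = √(u + 81) = √(81 + u))
(-409 + G(26))² = (-409 + √(81 + 26))² = (-409 + √107)²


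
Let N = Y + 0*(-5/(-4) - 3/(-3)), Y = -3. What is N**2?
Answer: 9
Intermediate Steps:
N = -3 (N = -3 + 0*(-5/(-4) - 3/(-3)) = -3 + 0*(-5*(-1/4) - 3*(-1/3)) = -3 + 0*(5/4 + 1) = -3 + 0*(9/4) = -3 + 0 = -3)
N**2 = (-3)**2 = 9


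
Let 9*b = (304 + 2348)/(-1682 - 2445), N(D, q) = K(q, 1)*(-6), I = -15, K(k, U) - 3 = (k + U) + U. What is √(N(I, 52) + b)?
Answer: I*√52435837866/12381 ≈ 18.495*I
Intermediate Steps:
K(k, U) = 3 + k + 2*U (K(k, U) = 3 + ((k + U) + U) = 3 + ((U + k) + U) = 3 + (k + 2*U) = 3 + k + 2*U)
N(D, q) = -30 - 6*q (N(D, q) = (3 + q + 2*1)*(-6) = (3 + q + 2)*(-6) = (5 + q)*(-6) = -30 - 6*q)
b = -884/12381 (b = ((304 + 2348)/(-1682 - 2445))/9 = (2652/(-4127))/9 = (2652*(-1/4127))/9 = (⅑)*(-2652/4127) = -884/12381 ≈ -0.071400)
√(N(I, 52) + b) = √((-30 - 6*52) - 884/12381) = √((-30 - 312) - 884/12381) = √(-342 - 884/12381) = √(-4235186/12381) = I*√52435837866/12381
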